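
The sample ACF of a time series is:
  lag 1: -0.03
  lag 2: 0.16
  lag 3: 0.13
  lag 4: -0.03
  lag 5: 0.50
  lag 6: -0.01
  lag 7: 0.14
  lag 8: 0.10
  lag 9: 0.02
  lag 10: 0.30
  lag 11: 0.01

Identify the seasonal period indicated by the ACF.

The largest autocorrelation is r_5 = 0.50, with a weaker echo at lag 10 (0.30); the remaining lags stay at or below 0.16.
The dominant spike at lag 5 indicates a seasonal period of 5.

5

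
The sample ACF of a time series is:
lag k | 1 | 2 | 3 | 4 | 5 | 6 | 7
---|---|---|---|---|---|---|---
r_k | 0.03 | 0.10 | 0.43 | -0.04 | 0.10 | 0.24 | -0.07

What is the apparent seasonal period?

3

The largest autocorrelation is r_3 = 0.43, with a weaker echo at lag 6 (0.24); the remaining lags stay at or below 0.10.
The dominant spike at lag 3 indicates a seasonal period of 3.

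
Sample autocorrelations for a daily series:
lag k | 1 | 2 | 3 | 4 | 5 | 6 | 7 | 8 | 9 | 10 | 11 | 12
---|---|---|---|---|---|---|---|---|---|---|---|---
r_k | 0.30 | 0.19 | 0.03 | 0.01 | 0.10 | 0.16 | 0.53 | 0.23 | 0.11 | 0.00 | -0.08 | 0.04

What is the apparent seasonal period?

7

The largest autocorrelation is r_7 = 0.53; the remaining lags stay at or below 0.30. The elevated value at lag 1 (0.30), dropping to 0.19 at lag 2, reflects decaying short-term dependence rather than seasonality.
The dominant spike at lag 7 indicates a seasonal period of 7.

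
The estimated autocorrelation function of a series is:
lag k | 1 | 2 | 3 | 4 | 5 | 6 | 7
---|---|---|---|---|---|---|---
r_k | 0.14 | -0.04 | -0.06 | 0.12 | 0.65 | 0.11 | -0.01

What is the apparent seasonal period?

The largest autocorrelation is r_5 = 0.65; the remaining lags stay at or below 0.14.
The dominant spike at lag 5 indicates a seasonal period of 5.

5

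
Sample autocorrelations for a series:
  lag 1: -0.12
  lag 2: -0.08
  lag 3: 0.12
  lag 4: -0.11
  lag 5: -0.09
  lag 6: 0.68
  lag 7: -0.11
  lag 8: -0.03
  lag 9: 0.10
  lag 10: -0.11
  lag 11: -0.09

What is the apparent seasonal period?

The largest autocorrelation is r_6 = 0.68; the remaining lags stay at or below 0.12.
The dominant spike at lag 6 indicates a seasonal period of 6.

6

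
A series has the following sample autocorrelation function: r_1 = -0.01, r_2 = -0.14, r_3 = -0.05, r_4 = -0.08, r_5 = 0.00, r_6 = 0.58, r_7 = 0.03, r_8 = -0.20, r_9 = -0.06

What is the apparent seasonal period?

The largest autocorrelation is r_6 = 0.58; the remaining lags stay at or below 0.03.
The dominant spike at lag 6 indicates a seasonal period of 6.

6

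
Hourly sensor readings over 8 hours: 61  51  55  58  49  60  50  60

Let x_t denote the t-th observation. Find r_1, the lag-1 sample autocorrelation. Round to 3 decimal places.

-0.699

Mean x̄ = (61 + 51 + 55 + 58 + 49 + 60 + 50 + 60)/8 = 55.5000
Deviations from mean: 5.5000, -4.5000, -0.5000, 2.5000, -6.5000, 4.5000, -5.5000, 4.5000
Numerator Σ_{t=1}^{7}(x_t−x̄)(x_{t+1}−x̄) = -118.7500
Denominator Σ(x_t−x̄)² = 170.0000
r_1 = -118.7500 / 170.0000 = -0.699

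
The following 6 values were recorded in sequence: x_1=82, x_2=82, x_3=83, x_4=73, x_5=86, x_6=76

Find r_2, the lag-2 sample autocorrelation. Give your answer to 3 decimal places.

Mean x̄ = (82 + 82 + 83 + 73 + 86 + 76)/6 = 80.3333
Deviations from mean: 1.6667, 1.6667, 2.6667, -7.3333, 5.6667, -4.3333
Σ(x_t−x̄)(x_{t+2}−x̄) = (4.4444) + (-12.2222) + (15.1111) + (31.7778) = 39.1111
Denominator Σ(x_t−x̄)² = 117.3333
r_2 = 39.1111 / 117.3333 = 0.333

0.333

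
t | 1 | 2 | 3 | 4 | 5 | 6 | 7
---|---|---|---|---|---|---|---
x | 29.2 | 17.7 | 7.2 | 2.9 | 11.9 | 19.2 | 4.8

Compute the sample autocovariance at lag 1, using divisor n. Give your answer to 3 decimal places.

8.927

Mean x̄ = (29.2 + 17.7 + 7.2 + 2.9 + 11.9 + 19.2 + 4.8)/7 = 13.2714
Deviations: 15.9286, 4.4286, -6.0714, -10.3714, -1.3714, 5.9286, -8.4714
Σ_{t=1}^{6}(x_t−x̄)(x_{t+1}−x̄) = 62.4920
γ_1 = 62.4920 / 7 = 8.927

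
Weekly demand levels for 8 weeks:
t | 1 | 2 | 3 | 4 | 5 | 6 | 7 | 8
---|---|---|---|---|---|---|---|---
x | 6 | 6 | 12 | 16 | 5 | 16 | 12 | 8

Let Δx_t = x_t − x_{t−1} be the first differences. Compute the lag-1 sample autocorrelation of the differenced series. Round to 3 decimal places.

-0.525

First differences Δx: 0, 6, 4, -11, 11, -4, -4
Mean of differences = 0.2857
Numerator Σ(Δx_t−Δx̄)(Δx_{t+1}−Δx̄) = -170.7959
Denominator Σ(Δx_t−Δx̄)² = 325.4286
r_1(Δx) = -170.7959 / 325.4286 = -0.525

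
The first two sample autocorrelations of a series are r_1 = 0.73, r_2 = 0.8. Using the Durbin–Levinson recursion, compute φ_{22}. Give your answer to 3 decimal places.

φ_{22} = (r_2 − r_1²) / (1 − r_1²)
r_1² = (0.73)² = 0.5329
Numerator = 0.8 − 0.5329 = 0.2671; denominator = 1 − 0.5329 = 0.4671
φ_{22} = 0.2671 / 0.4671 = 0.572

0.572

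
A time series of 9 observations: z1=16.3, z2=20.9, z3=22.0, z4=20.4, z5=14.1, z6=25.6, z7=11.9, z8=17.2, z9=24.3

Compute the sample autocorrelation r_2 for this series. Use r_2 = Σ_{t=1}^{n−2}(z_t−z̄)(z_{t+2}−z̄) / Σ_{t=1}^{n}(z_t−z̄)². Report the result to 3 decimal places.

Mean z̄ = (16.3 + 20.9 + 22.0 + 20.4 + 14.1 + 25.6 + 11.9 + 17.2 + 24.3)/9 = 19.1889
Numerator Σ_{t=1}^{7}(z_t−z̄)(z_{t+2}−z̄) = -25.5025
Denominator Σ(z_t−z̄)² = 170.8489
r_2 = -25.5025 / 170.8489 = -0.149

-0.149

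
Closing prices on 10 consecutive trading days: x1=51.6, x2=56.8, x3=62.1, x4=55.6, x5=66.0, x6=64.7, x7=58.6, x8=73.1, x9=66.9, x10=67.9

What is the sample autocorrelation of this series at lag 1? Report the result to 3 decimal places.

0.183

Mean x̄ = (51.6 + 56.8 + 62.1 + 55.6 + 66.0 + 64.7 + 58.6 + 73.1 + 66.9 + 67.9)/10 = 62.3300
Numerator Σ_{t=1}^{9}(x_t−x̄)(x_{t+1}−x̄) = 71.8171
Denominator Σ(x_t−x̄)² = 391.9610
r_1 = 71.8171 / 391.9610 = 0.183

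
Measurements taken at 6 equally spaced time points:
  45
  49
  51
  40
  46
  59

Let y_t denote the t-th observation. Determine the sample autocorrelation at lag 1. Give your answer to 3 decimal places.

Mean ȳ = (45 + 49 + 51 + 40 + 46 + 59)/6 = 48.3333
Deviations from mean: -3.3333, 0.6667, 2.6667, -8.3333, -2.3333, 10.6667
Σ(y_t−ȳ)(y_{t+1}−ȳ) = (-2.2222) + (1.7778) + (-22.2222) + (19.4444) + (-24.8889) = -28.1111
Denominator Σ(y_t−ȳ)² = 207.3333
r_1 = -28.1111 / 207.3333 = -0.136

-0.136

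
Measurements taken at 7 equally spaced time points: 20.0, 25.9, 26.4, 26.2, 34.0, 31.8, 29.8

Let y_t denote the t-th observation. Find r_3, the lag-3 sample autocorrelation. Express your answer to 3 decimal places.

Mean ȳ = (20.0 + 25.9 + 26.4 + 26.2 + 34.0 + 31.8 + 29.8)/7 = 27.7286
Deviations from mean: -7.7286, -1.8286, -1.3286, -1.5286, 6.2714, 4.0714, 2.0714
Numerator Σ_{t=1}^{4}(y_t−ȳ)(y_{t+3}−ȳ) = -8.2296
Denominator Σ(y_t−ȳ)² = 127.3743
r_3 = -8.2296 / 127.3743 = -0.065

-0.065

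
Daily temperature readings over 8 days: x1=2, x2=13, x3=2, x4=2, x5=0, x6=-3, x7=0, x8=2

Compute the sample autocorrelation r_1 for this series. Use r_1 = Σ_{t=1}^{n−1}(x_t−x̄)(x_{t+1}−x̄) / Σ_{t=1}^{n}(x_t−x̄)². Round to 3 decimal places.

0.127

Mean x̄ = (2 + 13 + 2 + 2 + 0 − 3 + 0 + 2)/8 = 2.2500
Σ(x_t−x̄)(x_{t+1}−x̄) = (-2.6875) + (-2.6875) + (0.0625) + (0.5625) + (11.8125) + (11.8125) + (0.5625) = 19.4375
Denominator Σ(x_t−x̄)² = 153.5000
r_1 = 19.4375 / 153.5000 = 0.127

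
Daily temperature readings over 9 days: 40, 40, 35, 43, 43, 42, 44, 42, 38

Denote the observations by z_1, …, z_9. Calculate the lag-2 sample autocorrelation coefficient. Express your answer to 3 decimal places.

Mean z̄ = (40 + 40 + 35 + 43 + 43 + 42 + 44 + 42 + 38)/9 = 40.7778
Σ(z_t−z̄)(z_{t+2}−z̄) = (4.4938) + (-1.7284) + (-12.8395) + (2.7160) + (7.1605) + (1.4938) + (-8.9506) = -7.6543
Denominator Σ(z_t−z̄)² = 65.5556
r_2 = -7.6543 / 65.5556 = -0.117

-0.117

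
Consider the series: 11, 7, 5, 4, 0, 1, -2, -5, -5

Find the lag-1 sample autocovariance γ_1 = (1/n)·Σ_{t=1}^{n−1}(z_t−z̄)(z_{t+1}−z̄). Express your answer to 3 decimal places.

16.007

Mean z̄ = (11 + 7 + 5 + 4 + 0 + 1 − 2 − 5 − 5)/9 = 1.7778
Σ_{t=1}^{8}(z_t−z̄)(z_{t+1}−z̄) = 144.0617
γ_1 = 144.0617 / 9 = 16.007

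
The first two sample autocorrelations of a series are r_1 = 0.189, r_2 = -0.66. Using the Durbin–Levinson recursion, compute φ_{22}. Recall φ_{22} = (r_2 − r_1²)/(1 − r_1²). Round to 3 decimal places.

-0.721

φ_{22} = (r_2 − r_1²) / (1 − r_1²)
r_1² = (0.189)² = 0.035721
Numerator = -0.66 − 0.0357 = -0.6957; denominator = 1 − 0.0357 = 0.9643
φ_{22} = -0.6957 / 0.9643 = -0.721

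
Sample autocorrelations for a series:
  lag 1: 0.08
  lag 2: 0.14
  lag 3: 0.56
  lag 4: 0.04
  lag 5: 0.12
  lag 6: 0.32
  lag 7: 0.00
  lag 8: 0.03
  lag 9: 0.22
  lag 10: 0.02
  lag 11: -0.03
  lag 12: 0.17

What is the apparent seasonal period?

3

The largest autocorrelation is r_3 = 0.56, with weaker echoes at lags 6 (0.32), 9 (0.22) and 12 (0.17); the remaining lags stay at or below 0.14.
The dominant spike at lag 3 indicates a seasonal period of 3.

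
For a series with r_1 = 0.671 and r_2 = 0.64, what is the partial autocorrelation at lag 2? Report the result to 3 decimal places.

φ_{22} = (r_2 − r_1²) / (1 − r_1²)
r_1² = (0.671)² = 0.450241
Numerator = 0.64 − 0.4502 = 0.1898; denominator = 1 − 0.4502 = 0.5498
φ_{22} = 0.1898 / 0.5498 = 0.345

0.345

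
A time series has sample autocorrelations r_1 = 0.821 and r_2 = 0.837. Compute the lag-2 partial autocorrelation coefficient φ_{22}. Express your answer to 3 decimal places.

φ_{22} = (r_2 − r_1²) / (1 − r_1²)
r_1² = (0.821)² = 0.674041
Numerator = 0.837 − 0.6740 = 0.1630; denominator = 1 − 0.6740 = 0.3260
φ_{22} = 0.1630 / 0.3260 = 0.500

0.500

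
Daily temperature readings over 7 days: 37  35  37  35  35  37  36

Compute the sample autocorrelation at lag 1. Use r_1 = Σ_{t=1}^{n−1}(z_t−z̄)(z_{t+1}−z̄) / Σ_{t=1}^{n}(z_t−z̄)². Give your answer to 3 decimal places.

Mean z̄ = (37 + 35 + 37 + 35 + 35 + 37 + 36)/7 = 36.0000
Numerator Σ_{t=1}^{6}(z_t−z̄)(z_{t+1}−z̄) = -3.0000
Denominator Σ(z_t−z̄)² = 6.0000
r_1 = -3.0000 / 6.0000 = -0.500

-0.500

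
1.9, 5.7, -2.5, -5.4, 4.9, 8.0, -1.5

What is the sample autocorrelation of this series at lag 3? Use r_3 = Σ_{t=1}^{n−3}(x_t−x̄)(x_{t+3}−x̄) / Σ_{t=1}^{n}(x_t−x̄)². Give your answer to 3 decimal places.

0.047

Mean x̄ = (1.9 + 5.7 − 2.5 − 5.4 + 4.9 + 8.0 − 1.5)/7 = 1.5857
Σ(x_t−x̄)(x_{t+3}−x̄) = (-2.1955) + (13.6359) + (-26.2069) + (21.5559) = 6.7894
Denominator Σ(x_t−x̄)² = 144.1686
r_3 = 6.7894 / 144.1686 = 0.047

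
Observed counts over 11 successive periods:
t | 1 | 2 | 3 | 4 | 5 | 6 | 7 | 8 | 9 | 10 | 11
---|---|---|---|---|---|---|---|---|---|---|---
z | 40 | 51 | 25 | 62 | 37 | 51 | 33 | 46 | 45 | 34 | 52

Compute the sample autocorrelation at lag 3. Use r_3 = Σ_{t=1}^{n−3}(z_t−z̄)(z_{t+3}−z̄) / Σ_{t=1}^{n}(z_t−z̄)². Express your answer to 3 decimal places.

-0.290

Mean z̄ = (40 + 51 + 25 + 62 + 37 + 51 + 33 + 46 + 45 + 34 + 52)/11 = 43.2727
Numerator Σ_{t=1}^{8}(z_t−z̄)(z_{t+3}−z̄) = -328.0413
Denominator Σ(z_t−z̄)² = 1132.1818
r_3 = -328.0413 / 1132.1818 = -0.290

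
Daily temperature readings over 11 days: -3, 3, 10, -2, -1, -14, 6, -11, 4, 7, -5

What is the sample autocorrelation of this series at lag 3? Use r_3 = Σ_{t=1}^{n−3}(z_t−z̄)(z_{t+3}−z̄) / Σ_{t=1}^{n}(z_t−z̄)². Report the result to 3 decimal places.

Mean z̄ = (-3 + 3 + 10 − 2 − 1 − 14 + 6 − 11 + 4 + 7 − 5)/11 = -0.5455
Numerator Σ_{t=1}^{8}(z_t−z̄)(z_{t+3}−z̄) = -109.8926
Denominator Σ(z_t−z̄)² = 562.7273
r_3 = -109.8926 / 562.7273 = -0.195

-0.195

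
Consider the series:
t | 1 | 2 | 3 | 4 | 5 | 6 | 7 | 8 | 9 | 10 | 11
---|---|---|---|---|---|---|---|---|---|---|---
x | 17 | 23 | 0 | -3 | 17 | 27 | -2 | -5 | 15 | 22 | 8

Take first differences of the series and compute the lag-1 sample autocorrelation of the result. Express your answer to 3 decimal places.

-0.059

First differences Δx: 6, -23, -3, 20, 10, -29, -3, 20, 7, -14
Mean of differences = -0.9000
Numerator Σ(Δx_t−Δx̄)(Δx_{t+1}−Δx̄) = -151.7100
Denominator Σ(Δx_t−Δx̄)² = 2560.9000
r_1(Δx) = -151.7100 / 2560.9000 = -0.059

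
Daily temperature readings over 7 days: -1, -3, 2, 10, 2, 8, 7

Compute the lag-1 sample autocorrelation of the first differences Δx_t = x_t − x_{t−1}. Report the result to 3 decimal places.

First differences Δx: -2, 5, 8, -8, 6, -1
Mean of differences = 1.3333
Numerator Σ(Δx_t−Δx̄)(Δx_{t+1}−Δx̄) = -104.4444
Denominator Σ(Δx_t−Δx̄)² = 183.3333
r_1(Δx) = -104.4444 / 183.3333 = -0.570

-0.570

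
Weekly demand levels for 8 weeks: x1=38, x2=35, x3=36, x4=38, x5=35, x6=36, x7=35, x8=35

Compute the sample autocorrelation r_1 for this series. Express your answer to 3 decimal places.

-0.250

Mean x̄ = (38 + 35 + 36 + 38 + 35 + 36 + 35 + 35)/8 = 36.0000
Σ(x_t−x̄)(x_{t+1}−x̄) = (-2.0000) + (0.0000) + (0.0000) + (-2.0000) + (0.0000) + (0.0000) + (1.0000) = -3.0000
Denominator Σ(x_t−x̄)² = 12.0000
r_1 = -3.0000 / 12.0000 = -0.250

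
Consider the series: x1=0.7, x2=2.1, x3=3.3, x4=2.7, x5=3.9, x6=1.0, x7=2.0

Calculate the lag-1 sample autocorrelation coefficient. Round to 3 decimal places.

Mean x̄ = (0.7 + 2.1 + 3.3 + 2.7 + 3.9 + 1.0 + 2.0)/7 = 2.2429
Numerator Σ_{t=1}^{6}(x_t−x̄)(x_{t+1}−x̄) = -0.4476
Denominator Σ(x_t−x̄)² = 8.0771
r_1 = -0.4476 / 8.0771 = -0.055

-0.055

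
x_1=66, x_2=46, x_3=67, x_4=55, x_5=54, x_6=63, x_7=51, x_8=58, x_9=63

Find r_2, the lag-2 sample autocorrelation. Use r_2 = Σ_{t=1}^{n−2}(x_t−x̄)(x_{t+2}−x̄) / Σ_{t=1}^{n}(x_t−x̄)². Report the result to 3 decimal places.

0.121

Mean x̄ = (66 + 46 + 67 + 55 + 54 + 63 + 51 + 58 + 63)/9 = 58.1111
Numerator Σ_{t=1}^{7}(x_t−x̄)(x_{t+2}−x̄) = 49.9753
Denominator Σ(x_t−x̄)² = 412.8889
r_2 = 49.9753 / 412.8889 = 0.121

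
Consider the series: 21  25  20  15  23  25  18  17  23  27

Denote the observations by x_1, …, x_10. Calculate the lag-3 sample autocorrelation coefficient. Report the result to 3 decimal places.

0.035

Mean x̄ = (21 + 25 + 20 + 15 + 23 + 25 + 18 + 17 + 23 + 27)/10 = 21.4000
Numerator Σ_{t=1}^{7}(x_t−x̄)(x_{t+3}−x̄) = 4.7200
Denominator Σ(x_t−x̄)² = 136.4000
r_3 = 4.7200 / 136.4000 = 0.035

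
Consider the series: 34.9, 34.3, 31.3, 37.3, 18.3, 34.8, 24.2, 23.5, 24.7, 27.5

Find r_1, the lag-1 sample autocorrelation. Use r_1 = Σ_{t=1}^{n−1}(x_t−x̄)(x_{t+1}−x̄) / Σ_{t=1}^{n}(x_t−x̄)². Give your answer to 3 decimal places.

Mean x̄ = (34.9 + 34.3 + 31.3 + 37.3 + 18.3 + 34.8 + 24.2 + 23.5 + 24.7 + 27.5)/10 = 29.0800
Numerator Σ_{t=1}^{9}(x_t−x̄)(x_{t+1}−x̄) = -59.3784
Denominator Σ(x_t−x̄)² = 359.1760
r_1 = -59.3784 / 359.1760 = -0.165

-0.165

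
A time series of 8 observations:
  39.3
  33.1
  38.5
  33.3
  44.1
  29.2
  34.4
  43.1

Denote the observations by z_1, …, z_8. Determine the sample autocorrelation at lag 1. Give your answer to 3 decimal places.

Mean z̄ = (39.3 + 33.1 + 38.5 + 33.3 + 44.1 + 29.2 + 34.4 + 43.1)/8 = 36.8750
Deviations from mean: 2.4250, -3.7750, 1.6250, -3.5750, 7.2250, -7.6750, -2.4750, 6.2250
Numerator Σ_{t=1}^{7}(z_t−z̄)(z_{t+1}−z̄) = -98.7906
Denominator Σ(z_t−z̄)² = 191.5350
r_1 = -98.7906 / 191.5350 = -0.516

-0.516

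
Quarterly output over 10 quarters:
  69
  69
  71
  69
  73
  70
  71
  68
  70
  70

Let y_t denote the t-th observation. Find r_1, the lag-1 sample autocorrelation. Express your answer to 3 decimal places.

Mean ȳ = (69 + 69 + 71 + 69 + 73 + 70 + 71 + 68 + 70 + 70)/10 = 70.0000
Numerator Σ_{t=1}^{9}(y_t−ȳ)(y_{t+1}−ȳ) = -6.0000
Denominator Σ(y_t−ȳ)² = 18.0000
r_1 = -6.0000 / 18.0000 = -0.333

-0.333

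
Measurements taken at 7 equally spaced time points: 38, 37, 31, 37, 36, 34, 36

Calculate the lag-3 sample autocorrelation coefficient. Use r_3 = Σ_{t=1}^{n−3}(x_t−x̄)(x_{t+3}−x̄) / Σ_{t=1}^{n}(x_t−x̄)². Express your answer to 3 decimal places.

Mean x̄ = (38 + 37 + 31 + 37 + 36 + 34 + 36)/7 = 35.5714
Numerator Σ_{t=1}^{4}(x_t−x̄)(x_{t+3}−x̄) = 11.8776
Denominator Σ(x_t−x̄)² = 33.7143
r_3 = 11.8776 / 33.7143 = 0.352

0.352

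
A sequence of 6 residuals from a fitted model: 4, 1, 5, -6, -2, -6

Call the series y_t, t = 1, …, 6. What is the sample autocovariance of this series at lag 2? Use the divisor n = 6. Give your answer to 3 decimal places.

Mean ȳ = (4 + 1 + 5 − 6 − 2 − 6)/6 = -0.6667
Deviations: 4.6667, 1.6667, 5.6667, -5.3333, -1.3333, -5.3333
Σ_{t=1}^{4}(y_t−ȳ)(y_{t+2}−ȳ) = 38.4444
γ_2 = 38.4444 / 6 = 6.407

6.407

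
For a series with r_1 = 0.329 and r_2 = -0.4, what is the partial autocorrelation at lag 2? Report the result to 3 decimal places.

φ_{22} = (r_2 − r_1²) / (1 − r_1²)
r_1² = (0.329)² = 0.108241
Numerator = -0.4 − 0.1082 = -0.5082; denominator = 1 − 0.1082 = 0.8918
φ_{22} = -0.5082 / 0.8918 = -0.570

-0.570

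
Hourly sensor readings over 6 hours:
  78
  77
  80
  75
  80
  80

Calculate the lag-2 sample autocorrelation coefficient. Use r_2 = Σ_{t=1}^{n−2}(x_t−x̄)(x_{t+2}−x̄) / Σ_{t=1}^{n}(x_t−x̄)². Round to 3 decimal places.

Mean x̄ = (78 + 77 + 80 + 75 + 80 + 80)/6 = 78.3333
Deviations from mean: -0.3333, -1.3333, 1.6667, -3.3333, 1.6667, 1.6667
Numerator Σ_{t=1}^{4}(x_t−x̄)(x_{t+2}−x̄) = 1.1111
Denominator Σ(x_t−x̄)² = 21.3333
r_2 = 1.1111 / 21.3333 = 0.052

0.052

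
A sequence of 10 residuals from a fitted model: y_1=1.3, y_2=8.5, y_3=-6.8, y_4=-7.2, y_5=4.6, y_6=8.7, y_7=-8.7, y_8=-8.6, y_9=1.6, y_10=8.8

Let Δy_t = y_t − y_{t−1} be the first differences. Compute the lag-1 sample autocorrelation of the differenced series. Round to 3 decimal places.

First differences Δy: 7.2, -15.3, -0.4, 11.8, 4.1, -17.4, 0.1, 10.2, 7.2
Mean of differences = 0.8333
Numerator Σ(Δy_t−Δȳ)(Δy_{t+1}−Δȳ) = -53.9444
Denominator Σ(Δy_t−Δȳ)² = 894.5400
r_1(Δy) = -53.9444 / 894.5400 = -0.060

-0.060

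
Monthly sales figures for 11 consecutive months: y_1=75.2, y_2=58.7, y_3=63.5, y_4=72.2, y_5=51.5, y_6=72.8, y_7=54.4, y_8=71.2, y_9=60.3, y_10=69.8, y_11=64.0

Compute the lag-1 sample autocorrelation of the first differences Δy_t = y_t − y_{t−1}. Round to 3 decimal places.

First differences Δy: -16.5, 4.8, 8.7, -20.7, 21.3, -18.4, 16.8, -10.9, 9.5, -5.8
Mean of differences = -1.1200
Numerator Σ(Δy_t−Δȳ)(Δy_{t+1}−Δȳ) = -1690.0724
Denominator Σ(Δy_t−Δȳ)² = 2104.1160
r_1(Δy) = -1690.0724 / 2104.1160 = -0.803

-0.803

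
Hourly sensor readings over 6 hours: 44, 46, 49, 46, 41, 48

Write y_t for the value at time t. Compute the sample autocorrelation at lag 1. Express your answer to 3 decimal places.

-0.261

Mean ȳ = (44 + 46 + 49 + 46 + 41 + 48)/6 = 45.6667
Deviations from mean: -1.6667, 0.3333, 3.3333, 0.3333, -4.6667, 2.3333
Σ(y_t−ȳ)(y_{t+1}−ȳ) = (-0.5556) + (1.1111) + (1.1111) + (-1.5556) + (-10.8889) = -10.7778
Denominator Σ(y_t−ȳ)² = 41.3333
r_1 = -10.7778 / 41.3333 = -0.261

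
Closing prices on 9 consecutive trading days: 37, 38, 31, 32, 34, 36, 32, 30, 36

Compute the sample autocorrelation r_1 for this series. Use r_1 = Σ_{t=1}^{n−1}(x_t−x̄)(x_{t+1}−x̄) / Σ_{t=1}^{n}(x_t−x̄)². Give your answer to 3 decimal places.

Mean x̄ = (37 + 38 + 31 + 32 + 34 + 36 + 32 + 30 + 36)/9 = 34.0000
Numerator Σ_{t=1}^{8}(x_t−x̄)(x_{t+1}−x̄) = 2.0000
Denominator Σ(x_t−x̄)² = 66.0000
r_1 = 2.0000 / 66.0000 = 0.030

0.030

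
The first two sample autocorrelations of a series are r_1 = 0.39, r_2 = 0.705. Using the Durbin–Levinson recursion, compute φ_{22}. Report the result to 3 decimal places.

φ_{22} = (r_2 − r_1²) / (1 − r_1²)
r_1² = (0.39)² = 0.1521
Numerator = 0.705 − 0.1521 = 0.5529; denominator = 1 − 0.1521 = 0.8479
φ_{22} = 0.5529 / 0.8479 = 0.652

0.652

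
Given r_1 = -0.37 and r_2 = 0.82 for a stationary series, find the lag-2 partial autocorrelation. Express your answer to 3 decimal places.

φ_{22} = (r_2 − r_1²) / (1 − r_1²)
r_1² = (-0.37)² = 0.1369
Numerator = 0.82 − 0.1369 = 0.6831; denominator = 1 − 0.1369 = 0.8631
φ_{22} = 0.6831 / 0.8631 = 0.791

0.791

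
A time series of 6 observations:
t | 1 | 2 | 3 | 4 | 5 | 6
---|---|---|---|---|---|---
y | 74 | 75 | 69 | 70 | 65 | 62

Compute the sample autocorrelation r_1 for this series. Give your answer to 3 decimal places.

Mean ȳ = (74 + 75 + 69 + 70 + 65 + 62)/6 = 69.1667
Deviations from mean: 4.8333, 5.8333, -0.1667, 0.8333, -4.1667, -7.1667
Numerator Σ_{t=1}^{5}(y_t−ȳ)(y_{t+1}−ȳ) = 53.4722
Denominator Σ(y_t−ȳ)² = 126.8333
r_1 = 53.4722 / 126.8333 = 0.422

0.422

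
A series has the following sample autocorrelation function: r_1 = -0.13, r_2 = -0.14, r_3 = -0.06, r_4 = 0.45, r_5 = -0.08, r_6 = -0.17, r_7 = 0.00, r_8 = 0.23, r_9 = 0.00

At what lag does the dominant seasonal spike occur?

4

The largest autocorrelation is r_4 = 0.45, with a weaker echo at lag 8 (0.23); the remaining lags stay at or below 0.00.
The dominant spike at lag 4 indicates a seasonal period of 4.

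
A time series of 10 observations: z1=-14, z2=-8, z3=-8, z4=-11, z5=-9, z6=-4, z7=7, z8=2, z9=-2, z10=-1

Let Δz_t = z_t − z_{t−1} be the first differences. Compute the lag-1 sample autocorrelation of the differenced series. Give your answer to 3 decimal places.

0.042

First differences Δz: 6, 0, -3, 2, 5, 11, -5, -4, 1
Mean of differences = 1.4444
Numerator Σ(Δz_t−Δz̄)(Δz_{t+1}−Δz̄) = 9.2469
Denominator Σ(Δz_t−Δz̄)² = 218.2222
r_1(Δz) = 9.2469 / 218.2222 = 0.042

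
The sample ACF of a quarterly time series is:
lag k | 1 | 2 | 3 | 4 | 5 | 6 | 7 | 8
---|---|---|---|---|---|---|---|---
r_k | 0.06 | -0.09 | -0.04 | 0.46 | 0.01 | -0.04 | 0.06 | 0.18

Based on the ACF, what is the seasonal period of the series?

The largest autocorrelation is r_4 = 0.46, with a weaker echo at lag 8 (0.18); the remaining lags stay at or below 0.06.
The dominant spike at lag 4 indicates a seasonal period of 4.

4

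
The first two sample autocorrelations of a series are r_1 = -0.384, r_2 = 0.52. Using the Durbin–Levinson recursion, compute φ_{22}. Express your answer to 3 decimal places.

φ_{22} = (r_2 − r_1²) / (1 − r_1²)
r_1² = (-0.384)² = 0.147456
Numerator = 0.52 − 0.1475 = 0.3725; denominator = 1 − 0.1475 = 0.8525
φ_{22} = 0.3725 / 0.8525 = 0.437

0.437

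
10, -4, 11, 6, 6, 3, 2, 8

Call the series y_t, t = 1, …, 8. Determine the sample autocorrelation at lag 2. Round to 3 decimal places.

0.087

Mean ȳ = (10 − 4 + 11 + 6 + 6 + 3 + 2 + 8)/8 = 5.2500
Deviations from mean: 4.7500, -9.2500, 5.7500, 0.7500, 0.7500, -2.2500, -3.2500, 2.7500
Numerator Σ_{t=1}^{6}(y_t−ȳ)(y_{t+2}−ȳ) = 14.3750
Denominator Σ(y_t−ȳ)² = 165.5000
r_2 = 14.3750 / 165.5000 = 0.087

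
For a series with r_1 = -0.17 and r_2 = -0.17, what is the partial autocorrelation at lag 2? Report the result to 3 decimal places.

φ_{22} = (r_2 − r_1²) / (1 − r_1²)
r_1² = (-0.17)² = 0.0289
Numerator = -0.17 − 0.0289 = -0.1989; denominator = 1 − 0.0289 = 0.9711
φ_{22} = -0.1989 / 0.9711 = -0.205

-0.205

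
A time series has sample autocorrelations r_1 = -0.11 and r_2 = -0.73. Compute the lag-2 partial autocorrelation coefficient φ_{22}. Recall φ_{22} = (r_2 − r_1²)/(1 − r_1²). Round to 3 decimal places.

φ_{22} = (r_2 − r_1²) / (1 − r_1²)
r_1² = (-0.11)² = 0.0121
Numerator = -0.73 − 0.0121 = -0.7421; denominator = 1 − 0.0121 = 0.9879
φ_{22} = -0.7421 / 0.9879 = -0.751

-0.751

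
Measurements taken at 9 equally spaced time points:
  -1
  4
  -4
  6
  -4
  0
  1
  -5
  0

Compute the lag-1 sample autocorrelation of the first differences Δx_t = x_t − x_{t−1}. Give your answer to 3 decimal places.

-0.793

First differences Δx: 5, -8, 10, -10, 4, 1, -6, 5
Mean of differences = 0.1250
Numerator Σ(Δx_t−Δx̄)(Δx_{t+1}−Δx̄) = -290.8906
Denominator Σ(Δx_t−Δx̄)² = 366.8750
r_1(Δx) = -290.8906 / 366.8750 = -0.793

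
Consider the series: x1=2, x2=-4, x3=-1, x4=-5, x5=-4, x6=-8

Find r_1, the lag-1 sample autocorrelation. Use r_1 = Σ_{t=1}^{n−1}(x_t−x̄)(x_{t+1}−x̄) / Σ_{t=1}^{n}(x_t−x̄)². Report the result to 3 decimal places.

Mean x̄ = (2 − 4 − 1 − 5 − 4 − 8)/6 = -3.3333
Numerator Σ_{t=1}^{5}(x_t−x̄)(x_{t+1}−x̄) = -4.7778
Denominator Σ(x_t−x̄)² = 59.3333
r_1 = -4.7778 / 59.3333 = -0.081

-0.081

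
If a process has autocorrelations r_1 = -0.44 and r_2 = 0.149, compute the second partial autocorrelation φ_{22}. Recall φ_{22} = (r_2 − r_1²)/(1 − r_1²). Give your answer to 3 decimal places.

-0.055

φ_{22} = (r_2 − r_1²) / (1 − r_1²)
r_1² = (-0.44)² = 0.1936
Numerator = 0.149 − 0.1936 = -0.0446; denominator = 1 − 0.1936 = 0.8064
φ_{22} = -0.0446 / 0.8064 = -0.055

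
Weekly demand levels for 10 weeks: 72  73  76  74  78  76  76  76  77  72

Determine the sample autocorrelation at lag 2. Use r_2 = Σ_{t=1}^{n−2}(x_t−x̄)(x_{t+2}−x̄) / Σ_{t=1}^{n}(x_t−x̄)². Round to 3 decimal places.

0.100

Mean x̄ = (72 + 73 + 76 + 74 + 78 + 76 + 76 + 76 + 77 + 72)/10 = 75.0000
Numerator Σ_{t=1}^{8}(x_t−x̄)(x_{t+2}−x̄) = 4.0000
Denominator Σ(x_t−x̄)² = 40.0000
r_2 = 4.0000 / 40.0000 = 0.100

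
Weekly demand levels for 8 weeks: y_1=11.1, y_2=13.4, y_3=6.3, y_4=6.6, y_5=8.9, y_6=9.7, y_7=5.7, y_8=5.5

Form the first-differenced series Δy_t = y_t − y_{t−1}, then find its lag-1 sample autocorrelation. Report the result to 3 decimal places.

First differences Δy: 2.3, -7.1, 0.3, 2.3, 0.8, -4.0, -0.2
Mean of differences = -0.8000
Numerator Σ(Δy_t−Δȳ)(Δy_{t+1}−Δȳ) = -25.1300
Denominator Σ(Δy_t−Δȳ)² = 73.2800
r_1(Δy) = -25.1300 / 73.2800 = -0.343

-0.343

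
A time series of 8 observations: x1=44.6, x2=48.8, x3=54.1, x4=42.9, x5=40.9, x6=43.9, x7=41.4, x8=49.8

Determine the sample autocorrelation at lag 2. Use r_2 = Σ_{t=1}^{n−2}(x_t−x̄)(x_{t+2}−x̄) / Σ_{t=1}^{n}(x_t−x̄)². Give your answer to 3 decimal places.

-0.264

Mean x̄ = (44.6 + 48.8 + 54.1 + 42.9 + 40.9 + 43.9 + 41.4 + 49.8)/8 = 45.8000
Deviations from mean: -1.2000, 3.0000, 8.3000, -2.9000, -4.9000, -1.9000, -4.4000, 4.0000
Numerator Σ_{t=1}^{6}(x_t−x̄)(x_{t+2}−x̄) = -39.8600
Denominator Σ(x_t−x̄)² = 150.7200
r_2 = -39.8600 / 150.7200 = -0.264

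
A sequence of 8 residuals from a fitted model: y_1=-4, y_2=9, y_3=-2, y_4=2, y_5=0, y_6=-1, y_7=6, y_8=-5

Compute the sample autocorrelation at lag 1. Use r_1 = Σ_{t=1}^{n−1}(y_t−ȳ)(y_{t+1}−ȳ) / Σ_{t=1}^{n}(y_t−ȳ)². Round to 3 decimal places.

Mean ȳ = (-4 + 9 − 2 + 2 + 0 − 1 + 6 − 5)/8 = 0.6250
Numerator Σ_{t=1}^{7}(y_t−ȳ)(y_{t+1}−ȳ) = -103.1406
Denominator Σ(y_t−ȳ)² = 163.8750
r_1 = -103.1406 / 163.8750 = -0.629

-0.629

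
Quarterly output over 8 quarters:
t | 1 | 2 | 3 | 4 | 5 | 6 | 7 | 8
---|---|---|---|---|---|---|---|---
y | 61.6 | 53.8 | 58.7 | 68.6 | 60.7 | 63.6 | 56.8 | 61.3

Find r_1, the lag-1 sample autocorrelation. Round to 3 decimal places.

-0.158

Mean ȳ = (61.6 + 53.8 + 58.7 + 68.6 + 60.7 + 63.6 + 56.8 + 61.3)/8 = 60.6375
Deviations from mean: 0.9625, -6.8375, -1.9375, 7.9625, 0.0625, 2.9625, -3.8375, 0.6625
Numerator Σ_{t=1}^{7}(y_t−ȳ)(y_{t+1}−ȳ) = -21.9889
Denominator Σ(y_t−ȳ)² = 138.7788
r_1 = -21.9889 / 138.7788 = -0.158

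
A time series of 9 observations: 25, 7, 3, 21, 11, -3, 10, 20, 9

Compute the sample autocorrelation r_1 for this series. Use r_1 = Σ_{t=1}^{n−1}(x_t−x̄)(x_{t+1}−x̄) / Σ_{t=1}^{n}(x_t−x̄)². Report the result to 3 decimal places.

Mean x̄ = (25 + 7 + 3 + 21 + 11 − 3 + 10 + 20 + 9)/9 = 11.4444
Numerator Σ_{t=1}^{8}(x_t−x̄)(x_{t+1}−x̄) = -113.6420
Denominator Σ(x_t−x̄)² = 656.2222
r_1 = -113.6420 / 656.2222 = -0.173

-0.173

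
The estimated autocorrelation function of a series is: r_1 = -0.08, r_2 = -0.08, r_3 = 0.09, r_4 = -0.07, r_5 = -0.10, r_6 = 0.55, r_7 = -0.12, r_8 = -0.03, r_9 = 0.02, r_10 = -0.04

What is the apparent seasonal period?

6

The largest autocorrelation is r_6 = 0.55; the remaining lags stay at or below 0.09.
The dominant spike at lag 6 indicates a seasonal period of 6.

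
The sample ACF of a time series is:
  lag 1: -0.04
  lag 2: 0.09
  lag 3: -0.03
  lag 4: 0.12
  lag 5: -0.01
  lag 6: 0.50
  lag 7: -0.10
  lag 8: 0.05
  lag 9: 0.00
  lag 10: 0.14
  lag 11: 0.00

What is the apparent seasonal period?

The largest autocorrelation is r_6 = 0.50; the remaining lags stay at or below 0.14.
The dominant spike at lag 6 indicates a seasonal period of 6.

6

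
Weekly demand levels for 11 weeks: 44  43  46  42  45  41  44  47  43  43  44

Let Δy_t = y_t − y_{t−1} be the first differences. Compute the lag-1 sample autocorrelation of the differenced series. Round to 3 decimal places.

-0.628

First differences Δy: -1, 3, -4, 3, -4, 3, 3, -4, 0, 1
Mean of differences = 0.0000
Numerator Σ(Δy_t−Δȳ)(Δy_{t+1}−Δȳ) = -54.0000
Denominator Σ(Δy_t−Δȳ)² = 86.0000
r_1(Δy) = -54.0000 / 86.0000 = -0.628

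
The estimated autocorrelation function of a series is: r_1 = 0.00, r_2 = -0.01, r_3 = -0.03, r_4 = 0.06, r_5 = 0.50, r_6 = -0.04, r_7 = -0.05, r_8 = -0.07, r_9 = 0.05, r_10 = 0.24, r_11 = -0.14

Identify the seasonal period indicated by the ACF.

The largest autocorrelation is r_5 = 0.50, with a weaker echo at lag 10 (0.24); the remaining lags stay at or below 0.06.
The dominant spike at lag 5 indicates a seasonal period of 5.

5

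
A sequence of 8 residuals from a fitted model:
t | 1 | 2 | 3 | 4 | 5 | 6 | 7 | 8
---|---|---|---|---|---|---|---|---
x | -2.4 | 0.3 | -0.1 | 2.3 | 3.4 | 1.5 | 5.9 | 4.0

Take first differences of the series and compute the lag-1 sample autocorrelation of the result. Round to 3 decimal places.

First differences Δx: 2.7, -0.4, 2.4, 1.1, -1.9, 4.4, -1.9
Mean of differences = 0.9143
Numerator Σ(Δx_t−Δx̄)(Δx_{t+1}−Δx̄) = -24.1659
Denominator Σ(Δx_t−Δx̄)² = 35.1486
r_1(Δx) = -24.1659 / 35.1486 = -0.688

-0.688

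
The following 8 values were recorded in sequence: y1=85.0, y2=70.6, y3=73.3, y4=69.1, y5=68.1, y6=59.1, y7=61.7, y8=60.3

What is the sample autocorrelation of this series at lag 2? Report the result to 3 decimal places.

Mean ȳ = (85.0 + 70.6 + 73.3 + 69.1 + 68.1 + 59.1 + 61.7 + 60.3)/8 = 68.4000
Deviations from mean: 16.6000, 2.2000, 4.9000, 0.7000, -0.3000, -9.3000, -6.7000, -8.1000
Numerator Σ_{t=1}^{6}(y_t−ȳ)(y_{t+2}−ȳ) = 152.2400
Denominator Σ(y_t−ȳ)² = 501.9800
r_2 = 152.2400 / 501.9800 = 0.303

0.303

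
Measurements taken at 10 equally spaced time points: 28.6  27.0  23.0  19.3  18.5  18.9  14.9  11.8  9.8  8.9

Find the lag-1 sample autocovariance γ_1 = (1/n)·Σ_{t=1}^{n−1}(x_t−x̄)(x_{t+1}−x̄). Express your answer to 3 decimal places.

Mean x̄ = (28.6 + 27.0 + 23.0 + 19.3 + 18.5 + 18.9 + 14.9 + 11.8 + 9.8 + 8.9)/10 = 18.0700
Σ_{t=1}^{9}(x_t−x̄)(x_{t+1}−x̄) = 289.9411
γ_1 = 289.9411 / 10 = 28.994

28.994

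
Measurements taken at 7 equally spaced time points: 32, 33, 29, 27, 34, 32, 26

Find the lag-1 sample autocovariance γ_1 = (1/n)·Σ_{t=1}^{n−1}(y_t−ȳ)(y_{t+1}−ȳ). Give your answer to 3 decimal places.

-1.190

Mean ȳ = (32 + 33 + 29 + 27 + 34 + 32 + 26)/7 = 30.4286
Σ_{t=1}^{6}(y_t−ȳ)(y_{t+1}−ȳ) = -8.3265
γ_1 = -8.3265 / 7 = -1.190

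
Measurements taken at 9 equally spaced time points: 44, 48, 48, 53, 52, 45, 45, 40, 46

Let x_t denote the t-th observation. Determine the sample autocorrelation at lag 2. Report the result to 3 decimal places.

0.028

Mean x̄ = (44 + 48 + 48 + 53 + 52 + 45 + 45 + 40 + 46)/9 = 46.7778
Σ(x_t−x̄)(x_{t+2}−x̄) = (-3.3951) + (7.6049) + (6.3827) + (-11.0617) + (-9.2840) + (12.0494) + (1.3827) = 3.6790
Denominator Σ(x_t−x̄)² = 129.5556
r_2 = 3.6790 / 129.5556 = 0.028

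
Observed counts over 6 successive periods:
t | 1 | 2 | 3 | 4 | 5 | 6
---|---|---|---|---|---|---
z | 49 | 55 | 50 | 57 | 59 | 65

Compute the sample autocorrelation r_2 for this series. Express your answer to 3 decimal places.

Mean z̄ = (49 + 55 + 50 + 57 + 59 + 65)/6 = 55.8333
Deviations from mean: -6.8333, -0.8333, -5.8333, 1.1667, 3.1667, 9.1667
Σ(z_t−z̄)(z_{t+2}−z̄) = (39.8611) + (-0.9722) + (-18.4722) + (10.6944) = 31.1111
Denominator Σ(z_t−z̄)² = 176.8333
r_2 = 31.1111 / 176.8333 = 0.176

0.176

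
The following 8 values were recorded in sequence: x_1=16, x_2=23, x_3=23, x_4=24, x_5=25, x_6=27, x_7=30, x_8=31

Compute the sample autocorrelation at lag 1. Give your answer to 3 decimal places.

0.415

Mean x̄ = (16 + 23 + 23 + 24 + 25 + 27 + 30 + 31)/8 = 24.8750
Deviations from mean: -8.8750, -1.8750, -1.8750, -0.8750, 0.1250, 2.1250, 5.1250, 6.1250
Σ(x_t−x̄)(x_{t+1}−x̄) = (16.6406) + (3.5156) + (1.6406) + (-0.1094) + (0.2656) + (10.8906) + (31.3906) = 64.2344
Denominator Σ(x_t−x̄)² = 154.8750
r_1 = 64.2344 / 154.8750 = 0.415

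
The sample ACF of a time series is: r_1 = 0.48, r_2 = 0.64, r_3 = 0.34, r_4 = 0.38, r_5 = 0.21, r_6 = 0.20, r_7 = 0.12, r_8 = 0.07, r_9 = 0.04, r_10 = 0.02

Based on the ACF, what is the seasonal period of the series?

The largest autocorrelation is r_2 = 0.64; the remaining lags stay at or below 0.48.
The dominant spike at lag 2 indicates a seasonal period of 2.

2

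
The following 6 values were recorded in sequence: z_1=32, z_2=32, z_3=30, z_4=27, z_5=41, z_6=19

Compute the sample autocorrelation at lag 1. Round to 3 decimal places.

-0.586

Mean z̄ = (32 + 32 + 30 + 27 + 41 + 19)/6 = 30.1667
Deviations from mean: 1.8333, 1.8333, -0.1667, -3.1667, 10.8333, -11.1667
Σ(z_t−z̄)(z_{t+1}−z̄) = (3.3611) + (-0.3056) + (0.5278) + (-34.3056) + (-120.9722) = -151.6944
Denominator Σ(z_t−z̄)² = 258.8333
r_1 = -151.6944 / 258.8333 = -0.586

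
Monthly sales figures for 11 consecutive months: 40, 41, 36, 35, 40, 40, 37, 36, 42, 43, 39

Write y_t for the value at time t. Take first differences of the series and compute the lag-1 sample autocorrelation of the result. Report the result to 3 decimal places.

-0.051

First differences Δy: 1, -5, -1, 5, 0, -3, -1, 6, 1, -4
Mean of differences = -0.1000
Numerator Σ(Δy_t−Δȳ)(Δy_{t+1}−Δȳ) = -5.8100
Denominator Σ(Δy_t−Δȳ)² = 114.9000
r_1(Δy) = -5.8100 / 114.9000 = -0.051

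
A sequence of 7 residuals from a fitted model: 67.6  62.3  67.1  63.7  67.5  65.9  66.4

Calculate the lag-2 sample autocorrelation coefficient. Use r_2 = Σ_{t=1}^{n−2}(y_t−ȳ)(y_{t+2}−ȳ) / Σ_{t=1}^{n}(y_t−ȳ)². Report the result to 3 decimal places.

0.512

Mean ȳ = (67.6 + 62.3 + 67.1 + 63.7 + 67.5 + 65.9 + 66.4)/7 = 65.7857
Deviations from mean: 1.8143, -3.4857, 1.3143, -2.0857, 1.7143, 0.1143, 0.6143
Numerator Σ_{t=1}^{5}(y_t−ȳ)(y_{t+2}−ȳ) = 12.7224
Denominator Σ(y_t−ȳ)² = 24.8486
r_2 = 12.7224 / 24.8486 = 0.512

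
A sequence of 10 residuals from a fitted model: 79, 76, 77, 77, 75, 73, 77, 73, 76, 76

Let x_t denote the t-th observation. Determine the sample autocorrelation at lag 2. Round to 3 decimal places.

0.213

Mean x̄ = (79 + 76 + 77 + 77 + 75 + 73 + 77 + 73 + 76 + 76)/10 = 75.9000
Numerator Σ_{t=1}^{8}(x_t−x̄)(x_{t+2}−x̄) = 6.5800
Denominator Σ(x_t−x̄)² = 30.9000
r_2 = 6.5800 / 30.9000 = 0.213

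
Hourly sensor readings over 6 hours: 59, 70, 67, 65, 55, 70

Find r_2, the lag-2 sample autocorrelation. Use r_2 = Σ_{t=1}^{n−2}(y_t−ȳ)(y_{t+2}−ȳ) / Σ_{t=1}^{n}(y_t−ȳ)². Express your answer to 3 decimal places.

Mean ȳ = (59 + 70 + 67 + 65 + 55 + 70)/6 = 64.3333
Σ(y_t−ȳ)(y_{t+2}−ȳ) = (-14.2222) + (3.7778) + (-24.8889) + (3.7778) = -31.5556
Denominator Σ(y_t−ȳ)² = 187.3333
r_2 = -31.5556 / 187.3333 = -0.168

-0.168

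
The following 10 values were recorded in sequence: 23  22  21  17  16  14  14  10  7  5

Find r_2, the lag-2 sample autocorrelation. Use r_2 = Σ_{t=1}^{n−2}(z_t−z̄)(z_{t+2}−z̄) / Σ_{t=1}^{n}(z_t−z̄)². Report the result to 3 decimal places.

0.372

Mean z̄ = (23 + 22 + 21 + 17 + 16 + 14 + 14 + 10 + 7 + 5)/10 = 14.9000
Numerator Σ_{t=1}^{8}(z_t−z̄)(z_{t+2}−z̄) = 128.1800
Denominator Σ(z_t−z̄)² = 344.9000
r_2 = 128.1800 / 344.9000 = 0.372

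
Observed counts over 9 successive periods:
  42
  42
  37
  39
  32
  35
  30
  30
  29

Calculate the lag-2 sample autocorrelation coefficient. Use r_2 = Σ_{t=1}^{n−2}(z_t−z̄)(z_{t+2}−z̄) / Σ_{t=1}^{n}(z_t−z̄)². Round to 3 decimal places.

Mean z̄ = (42 + 42 + 37 + 39 + 32 + 35 + 30 + 30 + 29)/9 = 35.1111
Σ(z_t−z̄)(z_{t+2}−z̄) = (13.0123) + (26.7901) + (-5.8765) + (-0.4321) + (15.9012) + (0.5679) + (31.2346) = 81.1975
Denominator Σ(z_t−z̄)² = 212.8889
r_2 = 81.1975 / 212.8889 = 0.381

0.381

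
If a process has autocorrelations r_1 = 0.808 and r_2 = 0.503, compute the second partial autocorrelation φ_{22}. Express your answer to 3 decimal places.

φ_{22} = (r_2 − r_1²) / (1 − r_1²)
r_1² = (0.808)² = 0.652864
Numerator = 0.503 − 0.6529 = -0.1499; denominator = 1 − 0.6529 = 0.3471
φ_{22} = -0.1499 / 0.3471 = -0.432

-0.432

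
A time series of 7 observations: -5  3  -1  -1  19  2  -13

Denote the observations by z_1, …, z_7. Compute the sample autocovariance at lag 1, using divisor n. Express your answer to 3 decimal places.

Mean z̄ = (-5 + 3 − 1 − 1 + 19 + 2 − 13)/7 = 0.5714
Deviations: -5.5714, 2.4286, -1.5714, -1.5714, 18.4286, 1.4286, -13.5714
Σ_{t=1}^{6}(z_t−z̄)(z_{t+1}−z̄) = -36.8980
γ_1 = -36.8980 / 7 = -5.271

-5.271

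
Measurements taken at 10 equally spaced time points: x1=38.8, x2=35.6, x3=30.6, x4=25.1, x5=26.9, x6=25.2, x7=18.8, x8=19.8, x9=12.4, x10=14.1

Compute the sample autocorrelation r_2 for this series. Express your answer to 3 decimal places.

0.309

Mean x̄ = (38.8 + 35.6 + 30.6 + 25.1 + 26.9 + 25.2 + 18.8 + 19.8 + 12.4 + 14.1)/10 = 24.7300
Numerator Σ_{t=1}^{8}(x_t−x̄)(x_{t+2}−x̄) = 209.8622
Denominator Σ(x_t−x̄)² = 680.1410
r_2 = 209.8622 / 680.1410 = 0.309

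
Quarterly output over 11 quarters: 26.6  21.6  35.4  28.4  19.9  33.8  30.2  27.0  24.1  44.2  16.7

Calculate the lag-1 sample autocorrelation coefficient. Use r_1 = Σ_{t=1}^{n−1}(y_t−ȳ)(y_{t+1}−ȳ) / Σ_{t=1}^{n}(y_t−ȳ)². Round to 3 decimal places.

Mean ȳ = (26.6 + 21.6 + 35.4 + 28.4 + 19.9 + 33.8 + 30.2 + 27.0 + 24.1 + 44.2 + 16.7)/11 = 27.9909
Numerator Σ_{t=1}^{10}(y_t−ȳ)(y_{t+1}−ȳ) = -317.3255
Denominator Σ(y_t−ȳ)² = 608.2691
r_1 = -317.3255 / 608.2691 = -0.522

-0.522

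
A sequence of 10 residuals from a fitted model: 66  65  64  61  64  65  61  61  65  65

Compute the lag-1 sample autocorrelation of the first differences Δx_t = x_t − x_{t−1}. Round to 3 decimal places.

First differences Δx: -1, -1, -3, 3, 1, -4, 0, 4, 0
Mean of differences = -0.1111
Numerator Σ(Δx_t−Δx̄)(Δx_{t+1}−Δx̄) = -6.0123
Denominator Σ(Δx_t−Δx̄)² = 52.8889
r_1(Δx) = -6.0123 / 52.8889 = -0.114

-0.114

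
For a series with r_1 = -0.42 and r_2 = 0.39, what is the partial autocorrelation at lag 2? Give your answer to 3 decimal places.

φ_{22} = (r_2 − r_1²) / (1 − r_1²)
r_1² = (-0.42)² = 0.1764
Numerator = 0.39 − 0.1764 = 0.2136; denominator = 1 − 0.1764 = 0.8236
φ_{22} = 0.2136 / 0.8236 = 0.259

0.259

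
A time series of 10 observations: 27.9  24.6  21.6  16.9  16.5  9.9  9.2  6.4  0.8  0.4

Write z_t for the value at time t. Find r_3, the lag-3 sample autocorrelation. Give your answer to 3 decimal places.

0.143

Mean z̄ = (27.9 + 24.6 + 21.6 + 16.9 + 16.5 + 9.9 + 9.2 + 6.4 + 0.8 + 0.4)/10 = 13.4200
Numerator Σ_{t=1}^{7}(z_t−z̄)(z_{t+3}−z̄) = 119.0908
Denominator Σ(z_t−z̄)² = 831.4360
r_3 = 119.0908 / 831.4360 = 0.143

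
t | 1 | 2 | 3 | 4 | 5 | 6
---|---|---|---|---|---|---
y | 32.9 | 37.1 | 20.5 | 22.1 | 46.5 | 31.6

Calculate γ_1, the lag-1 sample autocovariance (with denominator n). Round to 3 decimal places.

-14.999

Mean ȳ = (32.9 + 37.1 + 20.5 + 22.1 + 46.5 + 31.6)/6 = 31.7833
Σ_{t=1}^{5}(y_t−ȳ)(y_{t+1}−ȳ) = -89.9969
γ_1 = -89.9969 / 6 = -14.999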